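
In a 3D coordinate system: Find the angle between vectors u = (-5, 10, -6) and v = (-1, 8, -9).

u·v = (-5)·(-1) + 10·8 + (-6)·(-9) = 5 + 80 + 54 = 139
|u| = √((-5)² + 10² + (-6)²) = √161 ≈ 12.69
|v| = √((-1)² + 8² + (-9)²) = √146 ≈ 12.08
cos θ = (u·v)/(|u||v|) = 139/(12.69·12.08) ≈ 0.9066
θ = arccos(0.9066) ≈ 24.96°

24.96°


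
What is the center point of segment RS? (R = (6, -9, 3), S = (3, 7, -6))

M = ((x₁+x₂)/2, (y₁+y₂)/2, (z₁+z₂)/2)
  = ((6 + 3)/2, (-9 + 7)/2, (3 - 6)/2)
  = (9/2, -2/2, -3/2)
  = (4.5, -1, -1.5)

(4.5, -1, -1.5)


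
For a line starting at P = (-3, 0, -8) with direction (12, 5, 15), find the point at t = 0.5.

P(t) = P + t·d
  = (-3 + 12·0.5, 0 + 5·0.5, -8 + 15·0.5)
  = (-3 + 6, 0 + 2.5, -8 + 7.5)
  = (3, 2.5, -0.5)

(3, 2.5, -0.5)


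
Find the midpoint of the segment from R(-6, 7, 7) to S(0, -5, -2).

M = ((x₁+x₂)/2, (y₁+y₂)/2, (z₁+z₂)/2)
  = ((-6 + 0)/2, (7 - 5)/2, (7 - 2)/2)
  = (-6/2, 2/2, 5/2)
  = (-3, 1, 2.5)

(-3, 1, 2.5)


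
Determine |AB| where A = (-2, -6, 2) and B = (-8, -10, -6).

d = √[(x₂-x₁)² + (y₂-y₁)² + (z₂-z₁)²]
  = √[(-6)² + (-4)² + (-8)²]
  = √[36 + 16 + 64]
  = √116
  ≈ 10.77

10.77


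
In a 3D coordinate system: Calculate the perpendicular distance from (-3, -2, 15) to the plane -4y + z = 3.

distance = |a·x₀ + b·y₀ + c·z₀ - d| / √(a² + b² + c²)
  = |0·(-3) + (-4)·(-2) + 1·15 - 3| / √(0² + (-4)² + 1²)
  = |0 + 8 + 15 - 3| / √(0 + 16 + 1)
  = |20| / √17
  = 20 / 4.123
  ≈ 4.851

4.851


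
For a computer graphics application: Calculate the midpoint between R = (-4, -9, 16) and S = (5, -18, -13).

M = ((x₁+x₂)/2, (y₁+y₂)/2, (z₁+z₂)/2)
  = ((-4 + 5)/2, (-9 - 18)/2, (16 - 13)/2)
  = (1/2, -27/2, 3/2)
  = (0.5, -13.5, 1.5)

(0.5, -13.5, 1.5)


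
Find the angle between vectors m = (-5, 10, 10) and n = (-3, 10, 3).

m·n = (-5)·(-3) + 10·10 + 10·3 = 15 + 100 + 30 = 145
|m| = √((-5)² + 10² + 10²) = √225 ≈ 15
|n| = √((-3)² + 10² + 3²) = √118 ≈ 10.86
cos θ = (m·n)/(|m||n|) = 145/(15·10.86) ≈ 0.8899
θ = arccos(0.8899) ≈ 27.14°

27.14°


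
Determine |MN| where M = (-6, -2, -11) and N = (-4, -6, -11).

d = √[(x₂-x₁)² + (y₂-y₁)² + (z₂-z₁)²]
  = √[2² + (-4)² + 0²]
  = √[4 + 16 + 0]
  = √20
  ≈ 4.472

4.472


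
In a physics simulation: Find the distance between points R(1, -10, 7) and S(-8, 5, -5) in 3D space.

d = √[(x₂-x₁)² + (y₂-y₁)² + (z₂-z₁)²]
  = √[(-9)² + 15² + (-12)²]
  = √[81 + 225 + 144]
  = √450
  ≈ 21.21

21.21


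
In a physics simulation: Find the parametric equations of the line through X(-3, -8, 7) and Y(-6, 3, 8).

Direction vector d = Y - X = (-6 + 3, 3 + 8, 8 - 7) = (-3, 11, 1)
Parametric form r = X + t·d:
x = -3 - 3t, y = -8 + 11t, z = 7 + t

x = -3 - 3t, y = -8 + 11t, z = 7 + t


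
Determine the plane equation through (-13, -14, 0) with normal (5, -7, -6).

The plane through P with normal n = (a, b, c) satisfies n·(r - P) = 0,
i.e. ax + by + cz = a·x₀ + b·y₀ + c·z₀.
d = 5·(-13) + (-7)·(-14) + (-6)·0
  = -65 + 98 + 0
  = 33
Equation: 5x - 7y - 6z = 33

5x - 7y - 6z = 33


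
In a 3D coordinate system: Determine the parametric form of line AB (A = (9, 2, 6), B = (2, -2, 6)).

Direction vector d = B - A = (2 - 9, -2 - 2, 6 - 6) = (-7, -4, 0)
Parametric form r = A + t·d:
x = 9 - 7t, y = 2 - 4t, z = 6

x = 9 - 7t, y = 2 - 4t, z = 6


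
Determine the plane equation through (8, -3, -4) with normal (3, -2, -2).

The plane through P with normal n = (a, b, c) satisfies n·(r - P) = 0,
i.e. ax + by + cz = a·x₀ + b·y₀ + c·z₀.
d = 3·8 + (-2)·(-3) + (-2)·(-4)
  = 24 + 6 + 8
  = 38
Equation: 3x - 2y - 2z = 38

3x - 2y - 2z = 38


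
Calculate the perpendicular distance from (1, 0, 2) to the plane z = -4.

distance = |a·x₀ + b·y₀ + c·z₀ - d| / √(a² + b² + c²)
  = |0·1 + 0·0 + 1·2 - (-4)| / √(0² + 0² + 1²)
  = |0 + 0 + 2 + 4| / √(0 + 0 + 1)
  = |6| / √1
  = 6 / 1
  ≈ 6

6


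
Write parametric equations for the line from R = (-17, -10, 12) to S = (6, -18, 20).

Direction vector d = S - R = (6 + 17, -18 + 10, 20 - 12) = (23, -8, 8)
Parametric form r = R + t·d:
x = -17 + 23t, y = -10 - 8t, z = 12 + 8t

x = -17 + 23t, y = -10 - 8t, z = 12 + 8t


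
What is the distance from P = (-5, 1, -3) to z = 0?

distance = |a·x₀ + b·y₀ + c·z₀ - d| / √(a² + b² + c²)
  = |0·(-5) + 0·1 + 1·(-3) - 0| / √(0² + 0² + 1²)
  = |0 + 0 - 3 + 0| / √(0 + 0 + 1)
  = |-3| / √1
  = 3 / 1
  ≈ 3

3


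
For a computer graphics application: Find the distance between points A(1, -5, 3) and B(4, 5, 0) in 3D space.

d = √[(x₂-x₁)² + (y₂-y₁)² + (z₂-z₁)²]
  = √[3² + 10² + (-3)²]
  = √[9 + 100 + 9]
  = √118
  ≈ 10.86

10.86


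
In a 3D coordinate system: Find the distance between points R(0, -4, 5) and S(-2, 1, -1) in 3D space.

d = √[(x₂-x₁)² + (y₂-y₁)² + (z₂-z₁)²]
  = √[(-2)² + 5² + (-6)²]
  = √[4 + 25 + 36]
  = √65
  ≈ 8.062

8.062


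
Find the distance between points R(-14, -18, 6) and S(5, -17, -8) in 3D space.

d = √[(x₂-x₁)² + (y₂-y₁)² + (z₂-z₁)²]
  = √[19² + 1² + (-14)²]
  = √[361 + 1 + 196]
  = √558
  ≈ 23.62

23.62


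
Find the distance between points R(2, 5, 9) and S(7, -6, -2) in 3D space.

d = √[(x₂-x₁)² + (y₂-y₁)² + (z₂-z₁)²]
  = √[5² + (-11)² + (-11)²]
  = √[25 + 121 + 121]
  = √267
  ≈ 16.34

16.34


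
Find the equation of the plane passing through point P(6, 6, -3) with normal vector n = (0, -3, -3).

The plane through P with normal n = (a, b, c) satisfies n·(r - P) = 0,
i.e. ax + by + cz = a·x₀ + b·y₀ + c·z₀.
d = 0·6 + (-3)·6 + (-3)·(-3)
  = 0 - 18 + 9
  = -9
Equation: -3y - 3z = -9

-3y - 3z = -9


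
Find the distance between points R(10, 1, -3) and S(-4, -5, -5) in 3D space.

d = √[(x₂-x₁)² + (y₂-y₁)² + (z₂-z₁)²]
  = √[(-14)² + (-6)² + (-2)²]
  = √[196 + 36 + 4]
  = √236
  ≈ 15.36

15.36


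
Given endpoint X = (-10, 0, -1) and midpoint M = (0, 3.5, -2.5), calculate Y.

Y = 2M - X
  = (2·0 - (-10), 2·3.5 - 0, 2·(-2.5) - (-1))
  = (0 + 10, 7 + 0, -5 + 1)
  = (10, 7, -4)

(10, 7, -4)


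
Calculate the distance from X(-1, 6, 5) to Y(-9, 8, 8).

d = √[(x₂-x₁)² + (y₂-y₁)² + (z₂-z₁)²]
  = √[(-8)² + 2² + 3²]
  = √[64 + 4 + 9]
  = √77
  ≈ 8.775

8.775


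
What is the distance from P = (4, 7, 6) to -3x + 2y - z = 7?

distance = |a·x₀ + b·y₀ + c·z₀ - d| / √(a² + b² + c²)
  = |(-3)·4 + 2·7 + (-1)·6 - 7| / √((-3)² + 2² + (-1)²)
  = |-12 + 14 - 6 - 7| / √(9 + 4 + 1)
  = |-11| / √14
  = 11 / 3.742
  ≈ 2.94

2.94


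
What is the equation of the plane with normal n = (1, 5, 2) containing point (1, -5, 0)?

The plane through P with normal n = (a, b, c) satisfies n·(r - P) = 0,
i.e. ax + by + cz = a·x₀ + b·y₀ + c·z₀.
d = 1·1 + 5·(-5) + 2·0
  = 1 - 25 + 0
  = -24
Equation: x + 5y + 2z = -24

x + 5y + 2z = -24


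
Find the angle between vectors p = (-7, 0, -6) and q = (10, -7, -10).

p·q = (-7)·10 + 0·(-7) + (-6)·(-10) = -70 + 0 + 60 = -10
|p| = √((-7)² + 0² + (-6)²) = √85 ≈ 9.22
|q| = √(10² + (-7)² + (-10)²) = √249 ≈ 15.78
cos θ = (p·q)/(|p||q|) = -10/(9.22·15.78) ≈ -0.06874
θ = arccos(-0.06874) ≈ 93.94°

93.94°


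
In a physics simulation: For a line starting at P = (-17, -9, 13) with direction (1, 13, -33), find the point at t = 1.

P(t) = P + t·d
  = (-17 + 1·1, -9 + 13·1, 13 + (-33)·1)
  = (-17 + 1, -9 + 13, 13 - 33)
  = (-16, 4, -20)

(-16, 4, -20)


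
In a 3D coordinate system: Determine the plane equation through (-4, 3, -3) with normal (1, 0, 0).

The plane through P with normal n = (a, b, c) satisfies n·(r - P) = 0,
i.e. ax + by + cz = a·x₀ + b·y₀ + c·z₀.
d = 1·(-4) + 0·3 + 0·(-3)
  = -4 + 0 + 0
  = -4
Equation: x = -4

x = -4


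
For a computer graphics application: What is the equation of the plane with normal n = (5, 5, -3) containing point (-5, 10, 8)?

The plane through P with normal n = (a, b, c) satisfies n·(r - P) = 0,
i.e. ax + by + cz = a·x₀ + b·y₀ + c·z₀.
d = 5·(-5) + 5·10 + (-3)·8
  = -25 + 50 - 24
  = 1
Equation: 5x + 5y - 3z = 1

5x + 5y - 3z = 1


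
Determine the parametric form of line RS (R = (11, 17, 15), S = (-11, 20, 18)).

Direction vector d = S - R = (-11 - 11, 20 - 17, 18 - 15) = (-22, 3, 3)
Parametric form r = R + t·d:
x = 11 - 22t, y = 17 + 3t, z = 15 + 3t

x = 11 - 22t, y = 17 + 3t, z = 15 + 3t


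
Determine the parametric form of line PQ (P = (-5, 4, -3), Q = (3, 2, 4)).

Direction vector d = Q - P = (3 + 5, 2 - 4, 4 + 3) = (8, -2, 7)
Parametric form r = P + t·d:
x = -5 + 8t, y = 4 - 2t, z = -3 + 7t

x = -5 + 8t, y = 4 - 2t, z = -3 + 7t


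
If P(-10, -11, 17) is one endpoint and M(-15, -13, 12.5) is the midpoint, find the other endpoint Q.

Q = 2M - P
  = (2·(-15) - (-10), 2·(-13) - (-11), 2·12.5 - 17)
  = (-30 + 10, -26 + 11, 25 - 17)
  = (-20, -15, 8)

(-20, -15, 8)


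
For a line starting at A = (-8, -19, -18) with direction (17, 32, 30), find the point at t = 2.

P(t) = A + t·d
  = (-8 + 17·2, -19 + 32·2, -18 + 30·2)
  = (-8 + 34, -19 + 64, -18 + 60)
  = (26, 45, 42)

(26, 45, 42)


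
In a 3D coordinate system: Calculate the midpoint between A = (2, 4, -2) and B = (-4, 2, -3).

M = ((x₁+x₂)/2, (y₁+y₂)/2, (z₁+z₂)/2)
  = ((2 - 4)/2, (4 + 2)/2, (-2 - 3)/2)
  = (-2/2, 6/2, -5/2)
  = (-1, 3, -2.5)

(-1, 3, -2.5)


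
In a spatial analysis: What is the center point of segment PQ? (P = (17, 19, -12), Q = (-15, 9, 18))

M = ((x₁+x₂)/2, (y₁+y₂)/2, (z₁+z₂)/2)
  = ((17 - 15)/2, (19 + 9)/2, (-12 + 18)/2)
  = (2/2, 28/2, 6/2)
  = (1, 14, 3)

(1, 14, 3)


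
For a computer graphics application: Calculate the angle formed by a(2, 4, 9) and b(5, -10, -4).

a·b = 2·5 + 4·(-10) + 9·(-4) = 10 - 40 - 36 = -66
|a| = √(2² + 4² + 9²) = √101 ≈ 10.05
|b| = √(5² + (-10)² + (-4)²) = √141 ≈ 11.87
cos θ = (a·b)/(|a||b|) = -66/(10.05·11.87) ≈ -0.5531
θ = arccos(-0.5531) ≈ 123.6°

123.6°


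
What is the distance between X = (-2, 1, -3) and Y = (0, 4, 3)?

d = √[(x₂-x₁)² + (y₂-y₁)² + (z₂-z₁)²]
  = √[2² + 3² + 6²]
  = √[4 + 9 + 36]
  = √49
  ≈ 7

7


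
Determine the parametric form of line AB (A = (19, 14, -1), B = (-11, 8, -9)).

Direction vector d = B - A = (-11 - 19, 8 - 14, -9 + 1) = (-30, -6, -8)
Parametric form r = A + t·d:
x = 19 - 30t, y = 14 - 6t, z = -1 - 8t

x = 19 - 30t, y = 14 - 6t, z = -1 - 8t


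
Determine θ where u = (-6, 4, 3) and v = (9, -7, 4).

u·v = (-6)·9 + 4·(-7) + 3·4 = -54 - 28 + 12 = -70
|u| = √((-6)² + 4² + 3²) = √61 ≈ 7.81
|v| = √(9² + (-7)² + 4²) = √146 ≈ 12.08
cos θ = (u·v)/(|u||v|) = -70/(7.81·12.08) ≈ -0.7417
θ = arccos(-0.7417) ≈ 137.9°

137.9°


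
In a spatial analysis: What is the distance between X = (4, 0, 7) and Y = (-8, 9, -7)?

d = √[(x₂-x₁)² + (y₂-y₁)² + (z₂-z₁)²]
  = √[(-12)² + 9² + (-14)²]
  = √[144 + 81 + 196]
  = √421
  ≈ 20.52

20.52


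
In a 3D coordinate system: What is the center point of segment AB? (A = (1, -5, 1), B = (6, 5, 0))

M = ((x₁+x₂)/2, (y₁+y₂)/2, (z₁+z₂)/2)
  = ((1 + 6)/2, (-5 + 5)/2, (1 + 0)/2)
  = (7/2, 0/2, 1/2)
  = (3.5, 0, 0.5)

(3.5, 0, 0.5)


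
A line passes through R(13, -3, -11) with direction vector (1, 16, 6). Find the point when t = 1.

P(t) = R + t·d
  = (13 + 1·1, -3 + 16·1, -11 + 6·1)
  = (13 + 1, -3 + 16, -11 + 6)
  = (14, 13, -5)

(14, 13, -5)


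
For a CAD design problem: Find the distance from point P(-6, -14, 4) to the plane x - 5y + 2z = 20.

distance = |a·x₀ + b·y₀ + c·z₀ - d| / √(a² + b² + c²)
  = |1·(-6) + (-5)·(-14) + 2·4 - 20| / √(1² + (-5)² + 2²)
  = |-6 + 70 + 8 - 20| / √(1 + 25 + 4)
  = |52| / √30
  = 52 / 5.477
  ≈ 9.494

9.494


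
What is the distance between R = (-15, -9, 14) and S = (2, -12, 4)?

d = √[(x₂-x₁)² + (y₂-y₁)² + (z₂-z₁)²]
  = √[17² + (-3)² + (-10)²]
  = √[289 + 9 + 100]
  = √398
  ≈ 19.95

19.95


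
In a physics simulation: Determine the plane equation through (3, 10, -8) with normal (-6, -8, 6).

The plane through P with normal n = (a, b, c) satisfies n·(r - P) = 0,
i.e. ax + by + cz = a·x₀ + b·y₀ + c·z₀.
d = (-6)·3 + (-8)·10 + 6·(-8)
  = -18 - 80 - 48
  = -146
Equation: -6x - 8y + 6z = -146

-6x - 8y + 6z = -146


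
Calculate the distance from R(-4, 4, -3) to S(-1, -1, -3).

d = √[(x₂-x₁)² + (y₂-y₁)² + (z₂-z₁)²]
  = √[3² + (-5)² + 0²]
  = √[9 + 25 + 0]
  = √34
  ≈ 5.831

5.831


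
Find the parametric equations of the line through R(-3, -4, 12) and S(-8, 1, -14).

Direction vector d = S - R = (-8 + 3, 1 + 4, -14 - 12) = (-5, 5, -26)
Parametric form r = R + t·d:
x = -3 - 5t, y = -4 + 5t, z = 12 - 26t

x = -3 - 5t, y = -4 + 5t, z = 12 - 26t


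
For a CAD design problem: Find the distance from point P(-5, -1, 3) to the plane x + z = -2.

distance = |a·x₀ + b·y₀ + c·z₀ - d| / √(a² + b² + c²)
  = |1·(-5) + 0·(-1) + 1·3 - (-2)| / √(1² + 0² + 1²)
  = |-5 + 0 + 3 + 2| / √(1 + 0 + 1)
  = |0| / √2
  = 0 / 1.414
  ≈ 0

0


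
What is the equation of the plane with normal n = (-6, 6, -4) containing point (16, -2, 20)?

The plane through P with normal n = (a, b, c) satisfies n·(r - P) = 0,
i.e. ax + by + cz = a·x₀ + b·y₀ + c·z₀.
d = (-6)·16 + 6·(-2) + (-4)·20
  = -96 - 12 - 80
  = -188
Equation: -6x + 6y - 4z = -188

-6x + 6y - 4z = -188


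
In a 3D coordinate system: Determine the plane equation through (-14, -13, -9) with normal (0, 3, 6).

The plane through P with normal n = (a, b, c) satisfies n·(r - P) = 0,
i.e. ax + by + cz = a·x₀ + b·y₀ + c·z₀.
d = 0·(-14) + 3·(-13) + 6·(-9)
  = 0 - 39 - 54
  = -93
Equation: 3y + 6z = -93

3y + 6z = -93


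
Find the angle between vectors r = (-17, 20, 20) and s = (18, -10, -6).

r·s = (-17)·18 + 20·(-10) + 20·(-6) = -306 - 200 - 120 = -626
|r| = √((-17)² + 20² + 20²) = √1089 ≈ 33
|s| = √(18² + (-10)² + (-6)²) = √460 ≈ 21.45
cos θ = (r·s)/(|r||s|) = -626/(33·21.45) ≈ -0.8845
θ = arccos(-0.8845) ≈ 152.2°

152.2°


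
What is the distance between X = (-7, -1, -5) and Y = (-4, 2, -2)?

d = √[(x₂-x₁)² + (y₂-y₁)² + (z₂-z₁)²]
  = √[3² + 3² + 3²]
  = √[9 + 9 + 9]
  = √27
  ≈ 5.196

5.196


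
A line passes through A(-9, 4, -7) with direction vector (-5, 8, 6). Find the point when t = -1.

P(t) = A + t·d
  = (-9 + (-5)·(-1), 4 + 8·(-1), -7 + 6·(-1))
  = (-9 + 5, 4 - 8, -7 - 6)
  = (-4, -4, -13)

(-4, -4, -13)


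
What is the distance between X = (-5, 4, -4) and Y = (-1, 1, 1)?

d = √[(x₂-x₁)² + (y₂-y₁)² + (z₂-z₁)²]
  = √[4² + (-3)² + 5²]
  = √[16 + 9 + 25]
  = √50
  ≈ 7.071

7.071


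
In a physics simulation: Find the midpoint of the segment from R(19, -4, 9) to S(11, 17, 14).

M = ((x₁+x₂)/2, (y₁+y₂)/2, (z₁+z₂)/2)
  = ((19 + 11)/2, (-4 + 17)/2, (9 + 14)/2)
  = (30/2, 13/2, 23/2)
  = (15, 6.5, 11.5)

(15, 6.5, 11.5)


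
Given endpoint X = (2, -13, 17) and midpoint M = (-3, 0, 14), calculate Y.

Y = 2M - X
  = (2·(-3) - 2, 2·0 - (-13), 2·14 - 17)
  = (-6 - 2, 0 + 13, 28 - 17)
  = (-8, 13, 11)

(-8, 13, 11)


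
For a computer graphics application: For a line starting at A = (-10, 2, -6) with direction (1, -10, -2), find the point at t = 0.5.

P(t) = A + t·d
  = (-10 + 1·0.5, 2 + (-10)·0.5, -6 + (-2)·0.5)
  = (-10 + 0.5, 2 - 5, -6 - 1)
  = (-9.5, -3, -7)

(-9.5, -3, -7)


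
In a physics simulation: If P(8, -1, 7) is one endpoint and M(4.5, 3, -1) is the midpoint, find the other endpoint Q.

Q = 2M - P
  = (2·4.5 - 8, 2·3 - (-1), 2·(-1) - 7)
  = (9 - 8, 6 + 1, -2 - 7)
  = (1, 7, -9)

(1, 7, -9)


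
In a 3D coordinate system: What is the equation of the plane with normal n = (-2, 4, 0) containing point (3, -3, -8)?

The plane through P with normal n = (a, b, c) satisfies n·(r - P) = 0,
i.e. ax + by + cz = a·x₀ + b·y₀ + c·z₀.
d = (-2)·3 + 4·(-3) + 0·(-8)
  = -6 - 12 + 0
  = -18
Equation: -2x + 4y = -18

-2x + 4y = -18


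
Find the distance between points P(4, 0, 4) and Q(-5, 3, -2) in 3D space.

d = √[(x₂-x₁)² + (y₂-y₁)² + (z₂-z₁)²]
  = √[(-9)² + 3² + (-6)²]
  = √[81 + 9 + 36]
  = √126
  ≈ 11.22

11.22


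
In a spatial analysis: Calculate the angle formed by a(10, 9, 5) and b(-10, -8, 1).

a·b = 10·(-10) + 9·(-8) + 5·1 = -100 - 72 + 5 = -167
|a| = √(10² + 9² + 5²) = √206 ≈ 14.35
|b| = √((-10)² + (-8)² + 1²) = √165 ≈ 12.85
cos θ = (a·b)/(|a||b|) = -167/(14.35·12.85) ≈ -0.9058
θ = arccos(-0.9058) ≈ 154.9°

154.9°


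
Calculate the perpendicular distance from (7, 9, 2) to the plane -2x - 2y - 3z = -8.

distance = |a·x₀ + b·y₀ + c·z₀ - d| / √(a² + b² + c²)
  = |(-2)·7 + (-2)·9 + (-3)·2 - (-8)| / √((-2)² + (-2)² + (-3)²)
  = |-14 - 18 - 6 + 8| / √(4 + 4 + 9)
  = |-30| / √17
  = 30 / 4.123
  ≈ 7.276

7.276


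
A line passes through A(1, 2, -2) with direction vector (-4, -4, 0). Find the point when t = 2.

P(t) = A + t·d
  = (1 + (-4)·2, 2 + (-4)·2, -2 + 0·2)
  = (1 - 8, 2 - 8, -2 + 0)
  = (-7, -6, -2)

(-7, -6, -2)


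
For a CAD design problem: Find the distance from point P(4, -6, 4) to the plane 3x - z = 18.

distance = |a·x₀ + b·y₀ + c·z₀ - d| / √(a² + b² + c²)
  = |3·4 + 0·(-6) + (-1)·4 - 18| / √(3² + 0² + (-1)²)
  = |12 + 0 - 4 - 18| / √(9 + 0 + 1)
  = |-10| / √10
  = 10 / 3.162
  ≈ 3.162

3.162


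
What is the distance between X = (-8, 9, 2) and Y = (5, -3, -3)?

d = √[(x₂-x₁)² + (y₂-y₁)² + (z₂-z₁)²]
  = √[13² + (-12)² + (-5)²]
  = √[169 + 144 + 25]
  = √338
  ≈ 18.38

18.38


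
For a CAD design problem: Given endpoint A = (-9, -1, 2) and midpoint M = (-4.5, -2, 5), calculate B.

B = 2M - A
  = (2·(-4.5) - (-9), 2·(-2) - (-1), 2·5 - 2)
  = (-9 + 9, -4 + 1, 10 - 2)
  = (0, -3, 8)

(0, -3, 8)


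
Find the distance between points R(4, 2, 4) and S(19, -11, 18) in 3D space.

d = √[(x₂-x₁)² + (y₂-y₁)² + (z₂-z₁)²]
  = √[15² + (-13)² + 14²]
  = √[225 + 169 + 196]
  = √590
  ≈ 24.29

24.29


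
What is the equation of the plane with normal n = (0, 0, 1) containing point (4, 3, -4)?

The plane through P with normal n = (a, b, c) satisfies n·(r - P) = 0,
i.e. ax + by + cz = a·x₀ + b·y₀ + c·z₀.
d = 0·4 + 0·3 + 1·(-4)
  = 0 + 0 - 4
  = -4
Equation: z = -4

z = -4


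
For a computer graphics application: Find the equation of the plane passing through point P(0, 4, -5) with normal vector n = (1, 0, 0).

The plane through P with normal n = (a, b, c) satisfies n·(r - P) = 0,
i.e. ax + by + cz = a·x₀ + b·y₀ + c·z₀.
d = 1·0 + 0·4 + 0·(-5)
  = 0 + 0 + 0
  = 0
Equation: x = 0

x = 0


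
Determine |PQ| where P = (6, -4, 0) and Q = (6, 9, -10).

d = √[(x₂-x₁)² + (y₂-y₁)² + (z₂-z₁)²]
  = √[0² + 13² + (-10)²]
  = √[0 + 169 + 100]
  = √269
  ≈ 16.4

16.4


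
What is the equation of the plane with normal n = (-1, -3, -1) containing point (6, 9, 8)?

The plane through P with normal n = (a, b, c) satisfies n·(r - P) = 0,
i.e. ax + by + cz = a·x₀ + b·y₀ + c·z₀.
d = (-1)·6 + (-3)·9 + (-1)·8
  = -6 - 27 - 8
  = -41
Equation: -x - 3y - z = -41

-x - 3y - z = -41


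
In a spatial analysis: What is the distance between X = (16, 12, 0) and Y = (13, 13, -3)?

d = √[(x₂-x₁)² + (y₂-y₁)² + (z₂-z₁)²]
  = √[(-3)² + 1² + (-3)²]
  = √[9 + 1 + 9]
  = √19
  ≈ 4.359

4.359


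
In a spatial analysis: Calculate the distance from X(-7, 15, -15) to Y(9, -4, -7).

d = √[(x₂-x₁)² + (y₂-y₁)² + (z₂-z₁)²]
  = √[16² + (-19)² + 8²]
  = √[256 + 361 + 64]
  = √681
  ≈ 26.1

26.1


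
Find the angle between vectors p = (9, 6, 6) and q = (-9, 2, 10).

p·q = 9·(-9) + 6·2 + 6·10 = -81 + 12 + 60 = -9
|p| = √(9² + 6² + 6²) = √153 ≈ 12.37
|q| = √((-9)² + 2² + 10²) = √185 ≈ 13.6
cos θ = (p·q)/(|p||q|) = -9/(12.37·13.6) ≈ -0.05349
θ = arccos(-0.05349) ≈ 93.07°

93.07°


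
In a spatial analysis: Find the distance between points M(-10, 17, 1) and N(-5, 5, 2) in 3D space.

d = √[(x₂-x₁)² + (y₂-y₁)² + (z₂-z₁)²]
  = √[5² + (-12)² + 1²]
  = √[25 + 144 + 1]
  = √170
  ≈ 13.04

13.04


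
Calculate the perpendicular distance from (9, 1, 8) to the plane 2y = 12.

distance = |a·x₀ + b·y₀ + c·z₀ - d| / √(a² + b² + c²)
  = |0·9 + 2·1 + 0·8 - 12| / √(0² + 2² + 0²)
  = |0 + 2 + 0 - 12| / √(0 + 4 + 0)
  = |-10| / √4
  = 10 / 2
  ≈ 5

5


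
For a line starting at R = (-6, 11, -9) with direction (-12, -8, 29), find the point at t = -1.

P(t) = R + t·d
  = (-6 + (-12)·(-1), 11 + (-8)·(-1), -9 + 29·(-1))
  = (-6 + 12, 11 + 8, -9 - 29)
  = (6, 19, -38)

(6, 19, -38)


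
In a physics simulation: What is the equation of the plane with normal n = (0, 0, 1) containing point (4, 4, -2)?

The plane through P with normal n = (a, b, c) satisfies n·(r - P) = 0,
i.e. ax + by + cz = a·x₀ + b·y₀ + c·z₀.
d = 0·4 + 0·4 + 1·(-2)
  = 0 + 0 - 2
  = -2
Equation: z = -2

z = -2


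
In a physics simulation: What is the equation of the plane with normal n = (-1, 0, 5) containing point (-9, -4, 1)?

The plane through P with normal n = (a, b, c) satisfies n·(r - P) = 0,
i.e. ax + by + cz = a·x₀ + b·y₀ + c·z₀.
d = (-1)·(-9) + 0·(-4) + 5·1
  = 9 + 0 + 5
  = 14
Equation: -x + 5z = 14

-x + 5z = 14


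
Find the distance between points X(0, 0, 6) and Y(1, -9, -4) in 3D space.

d = √[(x₂-x₁)² + (y₂-y₁)² + (z₂-z₁)²]
  = √[1² + (-9)² + (-10)²]
  = √[1 + 81 + 100]
  = √182
  ≈ 13.49

13.49


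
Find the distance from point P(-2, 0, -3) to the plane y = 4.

distance = |a·x₀ + b·y₀ + c·z₀ - d| / √(a² + b² + c²)
  = |0·(-2) + 1·0 + 0·(-3) - 4| / √(0² + 1² + 0²)
  = |0 + 0 + 0 - 4| / √(0 + 1 + 0)
  = |-4| / √1
  = 4 / 1
  ≈ 4

4


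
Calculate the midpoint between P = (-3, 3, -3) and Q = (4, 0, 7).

M = ((x₁+x₂)/2, (y₁+y₂)/2, (z₁+z₂)/2)
  = ((-3 + 4)/2, (3 + 0)/2, (-3 + 7)/2)
  = (1/2, 3/2, 4/2)
  = (0.5, 1.5, 2)

(0.5, 1.5, 2)


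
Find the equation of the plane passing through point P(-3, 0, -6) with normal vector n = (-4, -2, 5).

The plane through P with normal n = (a, b, c) satisfies n·(r - P) = 0,
i.e. ax + by + cz = a·x₀ + b·y₀ + c·z₀.
d = (-4)·(-3) + (-2)·0 + 5·(-6)
  = 12 + 0 - 30
  = -18
Equation: -4x - 2y + 5z = -18

-4x - 2y + 5z = -18


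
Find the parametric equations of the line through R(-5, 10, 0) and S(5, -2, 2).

Direction vector d = S - R = (5 + 5, -2 - 10, 2 + 0) = (10, -12, 2)
Parametric form r = R + t·d:
x = -5 + 10t, y = 10 - 12t, z = 0 + 2t

x = -5 + 10t, y = 10 - 12t, z = 0 + 2t


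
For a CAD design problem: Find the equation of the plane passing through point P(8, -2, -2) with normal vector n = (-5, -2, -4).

The plane through P with normal n = (a, b, c) satisfies n·(r - P) = 0,
i.e. ax + by + cz = a·x₀ + b·y₀ + c·z₀.
d = (-5)·8 + (-2)·(-2) + (-4)·(-2)
  = -40 + 4 + 8
  = -28
Equation: -5x - 2y - 4z = -28

-5x - 2y - 4z = -28


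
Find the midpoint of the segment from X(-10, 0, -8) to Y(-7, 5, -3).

M = ((x₁+x₂)/2, (y₁+y₂)/2, (z₁+z₂)/2)
  = ((-10 - 7)/2, (0 + 5)/2, (-8 - 3)/2)
  = (-17/2, 5/2, -11/2)
  = (-8.5, 2.5, -5.5)

(-8.5, 2.5, -5.5)


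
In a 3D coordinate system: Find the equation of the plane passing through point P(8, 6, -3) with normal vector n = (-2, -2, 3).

The plane through P with normal n = (a, b, c) satisfies n·(r - P) = 0,
i.e. ax + by + cz = a·x₀ + b·y₀ + c·z₀.
d = (-2)·8 + (-2)·6 + 3·(-3)
  = -16 - 12 - 9
  = -37
Equation: -2x - 2y + 3z = -37

-2x - 2y + 3z = -37


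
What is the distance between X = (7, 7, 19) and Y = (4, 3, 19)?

d = √[(x₂-x₁)² + (y₂-y₁)² + (z₂-z₁)²]
  = √[(-3)² + (-4)² + 0²]
  = √[9 + 16 + 0]
  = √25
  ≈ 5

5


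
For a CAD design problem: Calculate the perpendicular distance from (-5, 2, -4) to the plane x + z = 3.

distance = |a·x₀ + b·y₀ + c·z₀ - d| / √(a² + b² + c²)
  = |1·(-5) + 0·2 + 1·(-4) - 3| / √(1² + 0² + 1²)
  = |-5 + 0 - 4 - 3| / √(1 + 0 + 1)
  = |-12| / √2
  = 12 / 1.414
  ≈ 8.485

8.485


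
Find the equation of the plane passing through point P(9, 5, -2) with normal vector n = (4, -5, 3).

The plane through P with normal n = (a, b, c) satisfies n·(r - P) = 0,
i.e. ax + by + cz = a·x₀ + b·y₀ + c·z₀.
d = 4·9 + (-5)·5 + 3·(-2)
  = 36 - 25 - 6
  = 5
Equation: 4x - 5y + 3z = 5

4x - 5y + 3z = 5


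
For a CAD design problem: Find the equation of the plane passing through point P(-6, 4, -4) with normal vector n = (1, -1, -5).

The plane through P with normal n = (a, b, c) satisfies n·(r - P) = 0,
i.e. ax + by + cz = a·x₀ + b·y₀ + c·z₀.
d = 1·(-6) + (-1)·4 + (-5)·(-4)
  = -6 - 4 + 20
  = 10
Equation: x - y - 5z = 10

x - y - 5z = 10


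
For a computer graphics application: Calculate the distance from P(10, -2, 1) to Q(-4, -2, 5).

d = √[(x₂-x₁)² + (y₂-y₁)² + (z₂-z₁)²]
  = √[(-14)² + 0² + 4²]
  = √[196 + 0 + 16]
  = √212
  ≈ 14.56

14.56


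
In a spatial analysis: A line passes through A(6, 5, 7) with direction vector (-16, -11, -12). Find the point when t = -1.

P(t) = A + t·d
  = (6 + (-16)·(-1), 5 + (-11)·(-1), 7 + (-12)·(-1))
  = (6 + 16, 5 + 11, 7 + 12)
  = (22, 16, 19)

(22, 16, 19)


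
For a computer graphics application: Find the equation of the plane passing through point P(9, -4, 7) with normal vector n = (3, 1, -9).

The plane through P with normal n = (a, b, c) satisfies n·(r - P) = 0,
i.e. ax + by + cz = a·x₀ + b·y₀ + c·z₀.
d = 3·9 + 1·(-4) + (-9)·7
  = 27 - 4 - 63
  = -40
Equation: 3x + y - 9z = -40

3x + y - 9z = -40


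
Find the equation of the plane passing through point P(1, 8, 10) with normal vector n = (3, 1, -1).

The plane through P with normal n = (a, b, c) satisfies n·(r - P) = 0,
i.e. ax + by + cz = a·x₀ + b·y₀ + c·z₀.
d = 3·1 + 1·8 + (-1)·10
  = 3 + 8 - 10
  = 1
Equation: 3x + y - z = 1

3x + y - z = 1


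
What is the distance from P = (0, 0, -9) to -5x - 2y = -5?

distance = |a·x₀ + b·y₀ + c·z₀ - d| / √(a² + b² + c²)
  = |(-5)·0 + (-2)·0 + 0·(-9) - (-5)| / √((-5)² + (-2)² + 0²)
  = |0 + 0 + 0 + 5| / √(25 + 4 + 0)
  = |5| / √29
  = 5 / 5.385
  ≈ 0.9285

0.9285


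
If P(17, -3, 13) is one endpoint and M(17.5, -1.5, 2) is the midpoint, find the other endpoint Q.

Q = 2M - P
  = (2·17.5 - 17, 2·(-1.5) - (-3), 2·2 - 13)
  = (35 - 17, -3 + 3, 4 - 13)
  = (18, 0, -9)

(18, 0, -9)


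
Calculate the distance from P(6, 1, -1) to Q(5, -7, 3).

d = √[(x₂-x₁)² + (y₂-y₁)² + (z₂-z₁)²]
  = √[(-1)² + (-8)² + 4²]
  = √[1 + 64 + 16]
  = √81
  ≈ 9

9


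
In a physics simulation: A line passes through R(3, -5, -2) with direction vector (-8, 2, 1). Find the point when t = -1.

P(t) = R + t·d
  = (3 + (-8)·(-1), -5 + 2·(-1), -2 + 1·(-1))
  = (3 + 8, -5 - 2, -2 - 1)
  = (11, -7, -3)

(11, -7, -3)


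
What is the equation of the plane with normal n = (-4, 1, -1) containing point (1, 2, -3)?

The plane through P with normal n = (a, b, c) satisfies n·(r - P) = 0,
i.e. ax + by + cz = a·x₀ + b·y₀ + c·z₀.
d = (-4)·1 + 1·2 + (-1)·(-3)
  = -4 + 2 + 3
  = 1
Equation: -4x + y - z = 1

-4x + y - z = 1


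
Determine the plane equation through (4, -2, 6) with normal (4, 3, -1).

The plane through P with normal n = (a, b, c) satisfies n·(r - P) = 0,
i.e. ax + by + cz = a·x₀ + b·y₀ + c·z₀.
d = 4·4 + 3·(-2) + (-1)·6
  = 16 - 6 - 6
  = 4
Equation: 4x + 3y - z = 4

4x + 3y - z = 4


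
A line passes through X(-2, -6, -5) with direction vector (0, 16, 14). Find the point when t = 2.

P(t) = X + t·d
  = (-2 + 0·2, -6 + 16·2, -5 + 14·2)
  = (-2 + 0, -6 + 32, -5 + 28)
  = (-2, 26, 23)

(-2, 26, 23)


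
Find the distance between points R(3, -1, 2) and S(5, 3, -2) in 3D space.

d = √[(x₂-x₁)² + (y₂-y₁)² + (z₂-z₁)²]
  = √[2² + 4² + (-4)²]
  = √[4 + 16 + 16]
  = √36
  ≈ 6

6


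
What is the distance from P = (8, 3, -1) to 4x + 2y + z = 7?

distance = |a·x₀ + b·y₀ + c·z₀ - d| / √(a² + b² + c²)
  = |4·8 + 2·3 + 1·(-1) - 7| / √(4² + 2² + 1²)
  = |32 + 6 - 1 - 7| / √(16 + 4 + 1)
  = |30| / √21
  = 30 / 4.583
  ≈ 6.547

6.547


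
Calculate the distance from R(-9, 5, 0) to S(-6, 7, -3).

d = √[(x₂-x₁)² + (y₂-y₁)² + (z₂-z₁)²]
  = √[3² + 2² + (-3)²]
  = √[9 + 4 + 9]
  = √22
  ≈ 4.69

4.69


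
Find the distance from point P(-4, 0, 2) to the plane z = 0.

distance = |a·x₀ + b·y₀ + c·z₀ - d| / √(a² + b² + c²)
  = |0·(-4) + 0·0 + 1·2 - 0| / √(0² + 0² + 1²)
  = |0 + 0 + 2 + 0| / √(0 + 0 + 1)
  = |2| / √1
  = 2 / 1
  ≈ 2

2


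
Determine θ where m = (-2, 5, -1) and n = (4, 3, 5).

m·n = (-2)·4 + 5·3 + (-1)·5 = -8 + 15 - 5 = 2
|m| = √((-2)² + 5² + (-1)²) = √30 ≈ 5.477
|n| = √(4² + 3² + 5²) = √50 ≈ 7.071
cos θ = (m·n)/(|m||n|) = 2/(5.477·7.071) ≈ 0.05164
θ = arccos(0.05164) ≈ 87.04°

87.04°


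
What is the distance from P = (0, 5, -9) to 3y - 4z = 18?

distance = |a·x₀ + b·y₀ + c·z₀ - d| / √(a² + b² + c²)
  = |0·0 + 3·5 + (-4)·(-9) - 18| / √(0² + 3² + (-4)²)
  = |0 + 15 + 36 - 18| / √(0 + 9 + 16)
  = |33| / √25
  = 33 / 5
  ≈ 6.6

6.6


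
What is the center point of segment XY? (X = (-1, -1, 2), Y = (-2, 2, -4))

M = ((x₁+x₂)/2, (y₁+y₂)/2, (z₁+z₂)/2)
  = ((-1 - 2)/2, (-1 + 2)/2, (2 - 4)/2)
  = (-3/2, 1/2, -2/2)
  = (-1.5, 0.5, -1)

(-1.5, 0.5, -1)


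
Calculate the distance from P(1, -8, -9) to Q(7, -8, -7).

d = √[(x₂-x₁)² + (y₂-y₁)² + (z₂-z₁)²]
  = √[6² + 0² + 2²]
  = √[36 + 0 + 4]
  = √40
  ≈ 6.325

6.325


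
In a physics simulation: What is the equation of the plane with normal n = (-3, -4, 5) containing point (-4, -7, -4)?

The plane through P with normal n = (a, b, c) satisfies n·(r - P) = 0,
i.e. ax + by + cz = a·x₀ + b·y₀ + c·z₀.
d = (-3)·(-4) + (-4)·(-7) + 5·(-4)
  = 12 + 28 - 20
  = 20
Equation: -3x - 4y + 5z = 20

-3x - 4y + 5z = 20


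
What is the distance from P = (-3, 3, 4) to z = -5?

distance = |a·x₀ + b·y₀ + c·z₀ - d| / √(a² + b² + c²)
  = |0·(-3) + 0·3 + 1·4 - (-5)| / √(0² + 0² + 1²)
  = |0 + 0 + 4 + 5| / √(0 + 0 + 1)
  = |9| / √1
  = 9 / 1
  ≈ 9

9


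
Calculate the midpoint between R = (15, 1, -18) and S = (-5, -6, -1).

M = ((x₁+x₂)/2, (y₁+y₂)/2, (z₁+z₂)/2)
  = ((15 - 5)/2, (1 - 6)/2, (-18 - 1)/2)
  = (10/2, -5/2, -19/2)
  = (5, -2.5, -9.5)

(5, -2.5, -9.5)


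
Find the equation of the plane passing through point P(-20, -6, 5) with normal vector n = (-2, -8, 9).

The plane through P with normal n = (a, b, c) satisfies n·(r - P) = 0,
i.e. ax + by + cz = a·x₀ + b·y₀ + c·z₀.
d = (-2)·(-20) + (-8)·(-6) + 9·5
  = 40 + 48 + 45
  = 133
Equation: -2x - 8y + 9z = 133

-2x - 8y + 9z = 133


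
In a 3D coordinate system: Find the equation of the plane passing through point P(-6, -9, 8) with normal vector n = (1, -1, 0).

The plane through P with normal n = (a, b, c) satisfies n·(r - P) = 0,
i.e. ax + by + cz = a·x₀ + b·y₀ + c·z₀.
d = 1·(-6) + (-1)·(-9) + 0·8
  = -6 + 9 + 0
  = 3
Equation: x - y = 3

x - y = 3


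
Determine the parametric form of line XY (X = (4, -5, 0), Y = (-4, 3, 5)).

Direction vector d = Y - X = (-4 - 4, 3 + 5, 5 + 0) = (-8, 8, 5)
Parametric form r = X + t·d:
x = 4 - 8t, y = -5 + 8t, z = 0 + 5t

x = 4 - 8t, y = -5 + 8t, z = 0 + 5t


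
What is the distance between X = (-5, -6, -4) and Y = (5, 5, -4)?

d = √[(x₂-x₁)² + (y₂-y₁)² + (z₂-z₁)²]
  = √[10² + 11² + 0²]
  = √[100 + 121 + 0]
  = √221
  ≈ 14.87

14.87


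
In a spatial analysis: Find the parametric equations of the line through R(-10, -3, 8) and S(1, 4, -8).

Direction vector d = S - R = (1 + 10, 4 + 3, -8 - 8) = (11, 7, -16)
Parametric form r = R + t·d:
x = -10 + 11t, y = -3 + 7t, z = 8 - 16t

x = -10 + 11t, y = -3 + 7t, z = 8 - 16t


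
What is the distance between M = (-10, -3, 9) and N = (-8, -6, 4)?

d = √[(x₂-x₁)² + (y₂-y₁)² + (z₂-z₁)²]
  = √[2² + (-3)² + (-5)²]
  = √[4 + 9 + 25]
  = √38
  ≈ 6.164

6.164


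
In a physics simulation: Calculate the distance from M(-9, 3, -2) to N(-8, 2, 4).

d = √[(x₂-x₁)² + (y₂-y₁)² + (z₂-z₁)²]
  = √[1² + (-1)² + 6²]
  = √[1 + 1 + 36]
  = √38
  ≈ 6.164

6.164


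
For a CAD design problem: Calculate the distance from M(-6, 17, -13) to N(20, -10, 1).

d = √[(x₂-x₁)² + (y₂-y₁)² + (z₂-z₁)²]
  = √[26² + (-27)² + 14²]
  = √[676 + 729 + 196]
  = √1601
  ≈ 40.01

40.01


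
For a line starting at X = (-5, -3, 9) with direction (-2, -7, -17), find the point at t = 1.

P(t) = X + t·d
  = (-5 + (-2)·1, -3 + (-7)·1, 9 + (-17)·1)
  = (-5 - 2, -3 - 7, 9 - 17)
  = (-7, -10, -8)

(-7, -10, -8)


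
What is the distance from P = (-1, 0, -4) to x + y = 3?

distance = |a·x₀ + b·y₀ + c·z₀ - d| / √(a² + b² + c²)
  = |1·(-1) + 1·0 + 0·(-4) - 3| / √(1² + 1² + 0²)
  = |-1 + 0 + 0 - 3| / √(1 + 1 + 0)
  = |-4| / √2
  = 4 / 1.414
  ≈ 2.828

2.828


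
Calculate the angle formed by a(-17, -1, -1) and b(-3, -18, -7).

a·b = (-17)·(-3) + (-1)·(-18) + (-1)·(-7) = 51 + 18 + 7 = 76
|a| = √((-17)² + (-1)² + (-1)²) = √291 ≈ 17.06
|b| = √((-3)² + (-18)² + (-7)²) = √382 ≈ 19.54
cos θ = (a·b)/(|a||b|) = 76/(17.06·19.54) ≈ 0.2279
θ = arccos(0.2279) ≈ 76.82°

76.82°


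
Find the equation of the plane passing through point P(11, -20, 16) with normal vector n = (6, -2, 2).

The plane through P with normal n = (a, b, c) satisfies n·(r - P) = 0,
i.e. ax + by + cz = a·x₀ + b·y₀ + c·z₀.
d = 6·11 + (-2)·(-20) + 2·16
  = 66 + 40 + 32
  = 138
Equation: 6x - 2y + 2z = 138

6x - 2y + 2z = 138


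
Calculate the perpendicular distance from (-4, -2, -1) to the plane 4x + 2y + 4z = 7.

distance = |a·x₀ + b·y₀ + c·z₀ - d| / √(a² + b² + c²)
  = |4·(-4) + 2·(-2) + 4·(-1) - 7| / √(4² + 2² + 4²)
  = |-16 - 4 - 4 - 7| / √(16 + 4 + 16)
  = |-31| / √36
  = 31 / 6
  ≈ 5.167

5.167


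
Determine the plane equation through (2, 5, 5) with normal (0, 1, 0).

The plane through P with normal n = (a, b, c) satisfies n·(r - P) = 0,
i.e. ax + by + cz = a·x₀ + b·y₀ + c·z₀.
d = 0·2 + 1·5 + 0·5
  = 0 + 5 + 0
  = 5
Equation: y = 5

y = 5


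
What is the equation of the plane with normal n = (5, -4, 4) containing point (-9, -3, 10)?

The plane through P with normal n = (a, b, c) satisfies n·(r - P) = 0,
i.e. ax + by + cz = a·x₀ + b·y₀ + c·z₀.
d = 5·(-9) + (-4)·(-3) + 4·10
  = -45 + 12 + 40
  = 7
Equation: 5x - 4y + 4z = 7

5x - 4y + 4z = 7


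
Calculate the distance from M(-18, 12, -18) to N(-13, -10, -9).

d = √[(x₂-x₁)² + (y₂-y₁)² + (z₂-z₁)²]
  = √[5² + (-22)² + 9²]
  = √[25 + 484 + 81]
  = √590
  ≈ 24.29

24.29


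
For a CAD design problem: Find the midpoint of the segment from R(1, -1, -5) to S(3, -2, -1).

M = ((x₁+x₂)/2, (y₁+y₂)/2, (z₁+z₂)/2)
  = ((1 + 3)/2, (-1 - 2)/2, (-5 - 1)/2)
  = (4/2, -3/2, -6/2)
  = (2, -1.5, -3)

(2, -1.5, -3)


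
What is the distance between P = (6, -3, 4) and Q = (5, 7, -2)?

d = √[(x₂-x₁)² + (y₂-y₁)² + (z₂-z₁)²]
  = √[(-1)² + 10² + (-6)²]
  = √[1 + 100 + 36]
  = √137
  ≈ 11.7

11.7


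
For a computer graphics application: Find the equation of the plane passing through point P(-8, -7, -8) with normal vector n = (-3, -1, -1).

The plane through P with normal n = (a, b, c) satisfies n·(r - P) = 0,
i.e. ax + by + cz = a·x₀ + b·y₀ + c·z₀.
d = (-3)·(-8) + (-1)·(-7) + (-1)·(-8)
  = 24 + 7 + 8
  = 39
Equation: -3x - y - z = 39

-3x - y - z = 39


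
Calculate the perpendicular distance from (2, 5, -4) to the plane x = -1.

distance = |a·x₀ + b·y₀ + c·z₀ - d| / √(a² + b² + c²)
  = |1·2 + 0·5 + 0·(-4) - (-1)| / √(1² + 0² + 0²)
  = |2 + 0 + 0 + 1| / √(1 + 0 + 0)
  = |3| / √1
  = 3 / 1
  ≈ 3

3


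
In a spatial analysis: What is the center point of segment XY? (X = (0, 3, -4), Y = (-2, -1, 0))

M = ((x₁+x₂)/2, (y₁+y₂)/2, (z₁+z₂)/2)
  = ((0 - 2)/2, (3 - 1)/2, (-4 + 0)/2)
  = (-2/2, 2/2, -4/2)
  = (-1, 1, -2)

(-1, 1, -2)


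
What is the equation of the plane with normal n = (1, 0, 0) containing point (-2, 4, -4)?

The plane through P with normal n = (a, b, c) satisfies n·(r - P) = 0,
i.e. ax + by + cz = a·x₀ + b·y₀ + c·z₀.
d = 1·(-2) + 0·4 + 0·(-4)
  = -2 + 0 + 0
  = -2
Equation: x = -2

x = -2


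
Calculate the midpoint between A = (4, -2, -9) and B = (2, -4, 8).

M = ((x₁+x₂)/2, (y₁+y₂)/2, (z₁+z₂)/2)
  = ((4 + 2)/2, (-2 - 4)/2, (-9 + 8)/2)
  = (6/2, -6/2, -1/2)
  = (3, -3, -0.5)

(3, -3, -0.5)


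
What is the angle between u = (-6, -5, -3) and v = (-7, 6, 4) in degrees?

u·v = (-6)·(-7) + (-5)·6 + (-3)·4 = 42 - 30 - 12 = 0
|u| = √((-6)² + (-5)² + (-3)²) = √70 ≈ 8.367
|v| = √((-7)² + 6² + 4²) = √101 ≈ 10.05
cos θ = (u·v)/(|u||v|) = 0/(8.367·10.05) ≈ 0
θ = arccos(0) ≈ 90°

90°


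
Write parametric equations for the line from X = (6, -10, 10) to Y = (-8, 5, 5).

Direction vector d = Y - X = (-8 - 6, 5 + 10, 5 - 10) = (-14, 15, -5)
Parametric form r = X + t·d:
x = 6 - 14t, y = -10 + 15t, z = 10 - 5t

x = 6 - 14t, y = -10 + 15t, z = 10 - 5t


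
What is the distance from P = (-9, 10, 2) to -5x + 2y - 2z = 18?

distance = |a·x₀ + b·y₀ + c·z₀ - d| / √(a² + b² + c²)
  = |(-5)·(-9) + 2·10 + (-2)·2 - 18| / √((-5)² + 2² + (-2)²)
  = |45 + 20 - 4 - 18| / √(25 + 4 + 4)
  = |43| / √33
  = 43 / 5.745
  ≈ 7.485

7.485


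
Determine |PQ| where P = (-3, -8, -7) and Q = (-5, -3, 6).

d = √[(x₂-x₁)² + (y₂-y₁)² + (z₂-z₁)²]
  = √[(-2)² + 5² + 13²]
  = √[4 + 25 + 169]
  = √198
  ≈ 14.07

14.07


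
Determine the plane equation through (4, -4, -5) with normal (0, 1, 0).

The plane through P with normal n = (a, b, c) satisfies n·(r - P) = 0,
i.e. ax + by + cz = a·x₀ + b·y₀ + c·z₀.
d = 0·4 + 1·(-4) + 0·(-5)
  = 0 - 4 + 0
  = -4
Equation: y = -4

y = -4


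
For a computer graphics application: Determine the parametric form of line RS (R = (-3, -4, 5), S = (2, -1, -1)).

Direction vector d = S - R = (2 + 3, -1 + 4, -1 - 5) = (5, 3, -6)
Parametric form r = R + t·d:
x = -3 + 5t, y = -4 + 3t, z = 5 - 6t

x = -3 + 5t, y = -4 + 3t, z = 5 - 6t


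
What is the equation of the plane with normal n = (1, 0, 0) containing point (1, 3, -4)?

The plane through P with normal n = (a, b, c) satisfies n·(r - P) = 0,
i.e. ax + by + cz = a·x₀ + b·y₀ + c·z₀.
d = 1·1 + 0·3 + 0·(-4)
  = 1 + 0 + 0
  = 1
Equation: x = 1

x = 1


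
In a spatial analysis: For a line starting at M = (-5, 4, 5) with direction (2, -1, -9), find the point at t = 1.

P(t) = M + t·d
  = (-5 + 2·1, 4 + (-1)·1, 5 + (-9)·1)
  = (-5 + 2, 4 - 1, 5 - 9)
  = (-3, 3, -4)

(-3, 3, -4)
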